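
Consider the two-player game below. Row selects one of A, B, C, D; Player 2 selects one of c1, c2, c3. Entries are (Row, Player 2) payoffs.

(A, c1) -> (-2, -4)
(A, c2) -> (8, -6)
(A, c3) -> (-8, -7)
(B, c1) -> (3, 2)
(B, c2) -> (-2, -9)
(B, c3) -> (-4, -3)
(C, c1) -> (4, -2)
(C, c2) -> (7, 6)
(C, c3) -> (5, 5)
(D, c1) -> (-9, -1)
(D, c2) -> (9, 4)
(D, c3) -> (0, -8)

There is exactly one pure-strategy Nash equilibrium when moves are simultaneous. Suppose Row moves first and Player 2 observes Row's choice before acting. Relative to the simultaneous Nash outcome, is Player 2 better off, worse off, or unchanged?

Backward induction with Row moving first.
- A: BR = c1, leader payoff -2.
- B: BR = c1, leader payoff 3.
- C: BR = c2, leader payoff 7.
- D: BR = c2, leader payoff 9.
Among -2, 3, 7, 9, the best is 9 at D. Subgame-perfect outcome: (D, c2) with payoffs (9, 4).
For the simultaneous game, intersect best replies.
Row's best replies: c1→C; c2→D; c3→C.
Player 2's best replies: A→c1; B→c1; C→c2; D→c2.
Only (D, c2) has each player best-responding; Nash payoffs (9, 4).
Player 2 earns 4 sequentially versus 4 at the Nash outcome: unchanged.

unchanged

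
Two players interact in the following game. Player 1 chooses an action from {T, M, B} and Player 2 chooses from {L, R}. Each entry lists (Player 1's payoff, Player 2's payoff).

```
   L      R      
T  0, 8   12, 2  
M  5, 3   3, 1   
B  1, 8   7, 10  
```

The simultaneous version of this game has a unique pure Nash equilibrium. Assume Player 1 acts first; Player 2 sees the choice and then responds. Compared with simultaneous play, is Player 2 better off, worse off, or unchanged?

better off

Work backward from Player 2's decision.
- T: BR = L, leader payoff 0.
- M: BR = L, leader payoff 5.
- B: BR = R, leader payoff 7.
Maximizing over 0, 5, 7, Player 1 chooses B. Subgame-perfect outcome: (B, R) with payoffs (7, 10).
Under simultaneous play:
Player 1's best replies: L→M; R→T.
Player 2's best replies: T→L; M→L; B→R.
Only (M, L) has each player best-responding; Nash payoffs (5, 3).
Player 2 earns 10 sequentially versus 3 at the Nash outcome: better off.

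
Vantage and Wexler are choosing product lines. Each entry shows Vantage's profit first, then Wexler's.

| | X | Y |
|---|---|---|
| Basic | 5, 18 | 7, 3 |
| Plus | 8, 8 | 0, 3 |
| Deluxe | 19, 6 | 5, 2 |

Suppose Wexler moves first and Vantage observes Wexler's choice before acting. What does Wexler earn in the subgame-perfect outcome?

Work backward from Vantage's decision.
- X: Vantage compares 5, 8, 19 and picks Deluxe; Wexler would get 6.
- Y: Vantage compares 7, 0, 5 and picks Basic; Wexler would get 3.
Wexler's induced payoffs are 6, 3, so Wexler commits to X. Subgame-perfect outcome: (Deluxe, X) with payoffs (19, 6).

6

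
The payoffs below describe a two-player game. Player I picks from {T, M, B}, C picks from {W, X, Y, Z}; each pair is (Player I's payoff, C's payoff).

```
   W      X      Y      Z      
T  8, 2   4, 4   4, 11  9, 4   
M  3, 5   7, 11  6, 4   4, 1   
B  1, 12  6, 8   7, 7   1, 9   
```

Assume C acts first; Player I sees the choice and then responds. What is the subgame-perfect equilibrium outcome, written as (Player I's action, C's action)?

Backward induction with C moving first.
- W: BR = T, leader payoff 2.
- X: BR = M, leader payoff 11.
- Y: BR = B, leader payoff 7.
- Z: BR = T, leader payoff 4.
Among 2, 11, 7, 4, the best is 11 at X. Subgame-perfect outcome: (M, X) with payoffs (7, 11).

(M, X)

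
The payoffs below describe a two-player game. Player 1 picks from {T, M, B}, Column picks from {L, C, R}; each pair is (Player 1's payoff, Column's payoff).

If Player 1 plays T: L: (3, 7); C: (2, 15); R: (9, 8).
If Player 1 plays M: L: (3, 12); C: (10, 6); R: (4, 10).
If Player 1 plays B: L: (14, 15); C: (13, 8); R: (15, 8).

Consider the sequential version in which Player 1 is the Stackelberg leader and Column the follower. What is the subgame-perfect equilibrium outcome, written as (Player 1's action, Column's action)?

Solve by backward induction (Player 1 leads).
- T: Column compares 7, 15, 8 and picks C; Player 1 would get 2.
- M: Column compares 12, 6, 10 and picks L; Player 1 would get 3.
- B: Column compares 15, 8, 8 and picks L; Player 1 would get 14.
Maximizing over 2, 3, 14, Player 1 chooses B. Subgame-perfect outcome: (B, L) with payoffs (14, 15).

(B, L)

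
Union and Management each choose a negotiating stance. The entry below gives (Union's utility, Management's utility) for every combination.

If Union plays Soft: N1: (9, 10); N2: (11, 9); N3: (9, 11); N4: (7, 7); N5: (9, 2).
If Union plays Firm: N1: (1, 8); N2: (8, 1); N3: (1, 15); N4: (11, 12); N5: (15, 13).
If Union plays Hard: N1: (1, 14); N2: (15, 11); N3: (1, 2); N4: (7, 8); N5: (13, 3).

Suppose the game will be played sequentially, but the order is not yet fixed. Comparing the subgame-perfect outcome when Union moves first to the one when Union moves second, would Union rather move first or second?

If Union leads: Management's best replies are Soft→N3, Firm→N3, Hard→N1; Union's induced payoffs 9, 1, 1; outcome (Soft, N3), payoffs (9, 11).
If Management leads: Union's best replies are N1→Soft, N2→Hard, N3→Soft, N4→Firm, N5→Firm; Management's induced payoffs 10, 11, 11, 12, 13; outcome (Firm, N5), payoffs (15, 13).
Union gets 9 moving first and 15 moving second, so Union prefers to move second.

second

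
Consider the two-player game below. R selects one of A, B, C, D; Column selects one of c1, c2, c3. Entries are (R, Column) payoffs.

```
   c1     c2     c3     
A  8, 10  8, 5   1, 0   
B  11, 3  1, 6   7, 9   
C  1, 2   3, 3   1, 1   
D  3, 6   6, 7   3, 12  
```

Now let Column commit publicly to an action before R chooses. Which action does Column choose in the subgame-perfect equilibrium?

c3

Backward induction with Column moving first.
- c1 → R plays B (best of 8, 11, 1, 3); Column gets 3.
- c2 → R plays A (best of 8, 1, 3, 6); Column gets 5.
- c3 → R plays B (best of 1, 7, 1, 3); Column gets 9.
Among 3, 5, 9, the best is 9 at c3. Subgame-perfect outcome: (B, c3) with payoffs (7, 9).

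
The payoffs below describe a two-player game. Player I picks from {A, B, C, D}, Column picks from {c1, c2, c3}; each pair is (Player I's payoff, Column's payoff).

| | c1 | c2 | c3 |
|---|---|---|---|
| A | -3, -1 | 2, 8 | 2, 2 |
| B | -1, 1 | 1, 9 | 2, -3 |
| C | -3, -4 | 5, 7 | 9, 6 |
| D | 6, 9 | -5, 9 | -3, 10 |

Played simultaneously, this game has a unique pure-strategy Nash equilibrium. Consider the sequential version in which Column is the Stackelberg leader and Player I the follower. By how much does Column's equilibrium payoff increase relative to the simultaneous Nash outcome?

Player I best-responds to each possible Column move:
- c1: Player I compares -3, -1, -3, 6 and picks D; Column would get 9.
- c2: Player I compares 2, 1, 5, -5 and picks C; Column would get 7.
- c3: Player I compares 2, 2, 9, -3 and picks C; Column would get 6.
Column's induced payoffs are 9, 7, 6, so Column commits to c1. Subgame-perfect outcome: (D, c1) with payoffs (6, 9).
Under simultaneous play:
Player I's best replies: c1→D; c2→C; c3→C.
Column's best replies: A→c2; B→c2; C→c2; D→c3.
The unique mutual best reply is (C, c2), giving (5, 7).
Column's commitment gain: 9 − 7 = 2.

2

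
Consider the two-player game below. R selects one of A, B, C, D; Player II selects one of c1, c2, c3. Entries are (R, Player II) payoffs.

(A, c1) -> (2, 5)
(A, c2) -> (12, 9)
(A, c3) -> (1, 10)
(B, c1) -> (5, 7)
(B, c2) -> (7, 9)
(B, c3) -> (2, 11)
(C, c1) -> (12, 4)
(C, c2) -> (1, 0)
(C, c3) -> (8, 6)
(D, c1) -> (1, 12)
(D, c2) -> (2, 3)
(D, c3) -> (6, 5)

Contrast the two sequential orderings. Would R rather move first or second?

If R leads: Player II's best replies are A→c3, B→c3, C→c3, D→c1; R's induced payoffs 1, 2, 8, 1; outcome (C, c3), payoffs (8, 6).
If Player II leads: R's best replies are c1→C, c2→A, c3→C; Player II's induced payoffs 4, 9, 6; outcome (A, c2), payoffs (12, 9).
R gets 8 moving first and 12 moving second, so R prefers to move second.

second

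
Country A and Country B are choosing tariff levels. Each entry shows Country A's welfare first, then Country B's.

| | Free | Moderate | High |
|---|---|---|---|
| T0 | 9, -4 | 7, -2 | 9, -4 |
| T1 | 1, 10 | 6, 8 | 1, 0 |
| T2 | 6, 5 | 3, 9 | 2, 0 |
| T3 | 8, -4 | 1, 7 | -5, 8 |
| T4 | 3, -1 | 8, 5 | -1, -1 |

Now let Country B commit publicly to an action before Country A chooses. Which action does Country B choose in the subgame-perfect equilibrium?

Moderate

Solve by backward induction (Country B leads).
- Free → Country A plays T0 (best of 9, 1, 6, 8, 3); Country B gets -4.
- Moderate → Country A plays T4 (best of 7, 6, 3, 1, 8); Country B gets 5.
- High → Country A plays T0 (best of 9, 1, 2, -5, -1); Country B gets -4.
Country B's induced payoffs are -4, 5, -4, so Country B commits to Moderate. Subgame-perfect outcome: (T4, Moderate) with payoffs (8, 5).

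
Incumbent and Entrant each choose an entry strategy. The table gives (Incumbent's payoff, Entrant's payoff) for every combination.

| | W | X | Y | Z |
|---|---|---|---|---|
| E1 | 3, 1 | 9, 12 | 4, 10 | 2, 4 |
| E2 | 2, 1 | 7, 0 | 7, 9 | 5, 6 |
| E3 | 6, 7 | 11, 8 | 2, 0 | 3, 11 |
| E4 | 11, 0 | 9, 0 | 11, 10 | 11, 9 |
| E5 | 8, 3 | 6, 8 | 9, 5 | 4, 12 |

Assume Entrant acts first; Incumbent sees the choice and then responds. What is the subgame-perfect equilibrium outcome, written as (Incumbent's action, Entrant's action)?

(E4, Y)

Solve by backward induction (Entrant leads).
- W: BR = E4, leader payoff 0.
- X: BR = E3, leader payoff 8.
- Y: BR = E4, leader payoff 10.
- Z: BR = E4, leader payoff 9.
Among 0, 8, 10, 9, the best is 10 at Y. Subgame-perfect outcome: (E4, Y) with payoffs (11, 10).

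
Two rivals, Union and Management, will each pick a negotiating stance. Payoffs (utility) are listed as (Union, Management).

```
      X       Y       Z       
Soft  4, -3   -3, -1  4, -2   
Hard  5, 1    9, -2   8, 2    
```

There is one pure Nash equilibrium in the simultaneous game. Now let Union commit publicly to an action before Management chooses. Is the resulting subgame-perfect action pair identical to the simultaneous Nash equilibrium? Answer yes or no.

yes

Management best-responds to each possible Union move:
- Soft: Management compares -3, -1, -2 and picks Y; Union would get -3.
- Hard: Management compares 1, -2, 2 and picks Z; Union would get 8.
Union's induced payoffs are -3, 8, so Union commits to Hard. Subgame-perfect outcome: (Hard, Z) with payoffs (8, 2).
Now find the simultaneous Nash equilibrium.
Union's best replies: X→Hard; Y→Hard; Z→Hard.
Management's best replies: Soft→Y; Hard→Z.
The unique mutual best reply is (Hard, Z), giving (8, 2).
Sequential outcome (Hard, Z) coincides with the Nash profile (Hard, Z).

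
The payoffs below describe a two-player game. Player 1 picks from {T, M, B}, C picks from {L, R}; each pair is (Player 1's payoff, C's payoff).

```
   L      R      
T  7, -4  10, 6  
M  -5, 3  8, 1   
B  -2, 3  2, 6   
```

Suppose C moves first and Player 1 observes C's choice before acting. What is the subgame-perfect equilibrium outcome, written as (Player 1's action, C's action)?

(T, R)

Backward induction with C moving first.
- L: BR = T, leader payoff -4.
- R: BR = T, leader payoff 6.
Maximizing over -4, 6, C chooses R. Subgame-perfect outcome: (T, R) with payoffs (10, 6).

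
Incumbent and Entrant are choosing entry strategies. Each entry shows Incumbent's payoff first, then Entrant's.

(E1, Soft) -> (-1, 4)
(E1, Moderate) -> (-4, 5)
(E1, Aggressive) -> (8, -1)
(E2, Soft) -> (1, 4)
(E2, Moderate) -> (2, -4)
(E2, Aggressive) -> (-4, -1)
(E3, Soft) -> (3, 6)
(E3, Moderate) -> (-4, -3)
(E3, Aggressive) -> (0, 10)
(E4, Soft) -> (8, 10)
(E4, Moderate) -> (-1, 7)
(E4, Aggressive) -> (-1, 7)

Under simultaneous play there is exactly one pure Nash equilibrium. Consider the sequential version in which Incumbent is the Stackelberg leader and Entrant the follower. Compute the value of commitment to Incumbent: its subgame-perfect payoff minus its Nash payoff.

Work backward from Entrant's decision.
- E1: BR = Moderate, leader payoff -4.
- E2: BR = Soft, leader payoff 1.
- E3: BR = Aggressive, leader payoff 0.
- E4: BR = Soft, leader payoff 8.
Maximizing over -4, 1, 0, 8, Incumbent chooses E4. Subgame-perfect outcome: (E4, Soft) with payoffs (8, 10).
Now find the simultaneous Nash equilibrium.
Incumbent's best replies: Soft→E4; Moderate→E2; Aggressive→E1.
Entrant's best replies: E1→Moderate; E2→Soft; E3→Aggressive; E4→Soft.
The unique mutual best reply is (E4, Soft), giving (8, 10).
Incumbent's commitment gain: 8 − 8 = 0.

0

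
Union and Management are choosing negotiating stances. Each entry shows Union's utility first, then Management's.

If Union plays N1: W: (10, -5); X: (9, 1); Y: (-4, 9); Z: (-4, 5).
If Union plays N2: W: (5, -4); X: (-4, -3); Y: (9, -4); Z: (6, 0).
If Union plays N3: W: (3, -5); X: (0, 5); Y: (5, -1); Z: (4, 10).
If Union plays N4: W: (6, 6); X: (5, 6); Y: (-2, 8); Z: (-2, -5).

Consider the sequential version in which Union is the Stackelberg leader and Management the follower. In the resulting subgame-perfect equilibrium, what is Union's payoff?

Management best-responds to each possible Union move:
- N1: Management compares -5, 1, 9, 5 and picks Y; Union would get -4.
- N2: Management compares -4, -3, -4, 0 and picks Z; Union would get 6.
- N3: Management compares -5, 5, -1, 10 and picks Z; Union would get 4.
- N4: Management compares 6, 6, 8, -5 and picks Y; Union would get -2.
Maximizing over -4, 6, 4, -2, Union chooses N2. Subgame-perfect outcome: (N2, Z) with payoffs (6, 0).

6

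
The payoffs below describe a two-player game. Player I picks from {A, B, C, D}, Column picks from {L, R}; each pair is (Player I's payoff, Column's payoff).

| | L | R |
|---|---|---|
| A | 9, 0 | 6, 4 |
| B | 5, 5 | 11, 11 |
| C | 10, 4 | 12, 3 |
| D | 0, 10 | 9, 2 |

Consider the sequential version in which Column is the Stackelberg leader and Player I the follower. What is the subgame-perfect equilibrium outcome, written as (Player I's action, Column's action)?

(C, L)

Player I best-responds to each possible Column move:
- L → Player I plays C (best of 9, 5, 10, 0); Column gets 4.
- R → Player I plays C (best of 6, 11, 12, 9); Column gets 3.
Among 4, 3, the best is 4 at L. Subgame-perfect outcome: (C, L) with payoffs (10, 4).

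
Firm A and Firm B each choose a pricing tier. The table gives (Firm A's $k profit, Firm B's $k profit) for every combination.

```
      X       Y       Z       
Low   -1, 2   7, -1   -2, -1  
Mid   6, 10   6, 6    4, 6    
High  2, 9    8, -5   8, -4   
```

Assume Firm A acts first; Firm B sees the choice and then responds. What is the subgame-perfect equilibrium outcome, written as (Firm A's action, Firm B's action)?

(Mid, X)

Backward induction with Firm A moving first.
- Low → Firm B plays X (best of 2, -1, -1); Firm A gets -1.
- Mid → Firm B plays X (best of 10, 6, 6); Firm A gets 6.
- High → Firm B plays X (best of 9, -5, -4); Firm A gets 2.
Among -1, 6, 2, the best is 6 at Mid. Subgame-perfect outcome: (Mid, X) with payoffs (6, 10).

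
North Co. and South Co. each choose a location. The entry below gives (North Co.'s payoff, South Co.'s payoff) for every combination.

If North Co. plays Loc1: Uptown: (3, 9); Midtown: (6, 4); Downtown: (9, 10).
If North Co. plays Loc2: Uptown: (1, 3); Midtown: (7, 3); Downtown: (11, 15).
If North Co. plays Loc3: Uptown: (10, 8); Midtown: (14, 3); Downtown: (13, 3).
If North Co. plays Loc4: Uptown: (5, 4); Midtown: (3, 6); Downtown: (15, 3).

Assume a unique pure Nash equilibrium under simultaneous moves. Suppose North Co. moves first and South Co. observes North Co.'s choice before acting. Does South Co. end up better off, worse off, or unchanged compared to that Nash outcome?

Work backward from South Co.'s decision.
- Loc1: South Co. compares 9, 4, 10 and picks Downtown; North Co. would get 9.
- Loc2: South Co. compares 3, 3, 15 and picks Downtown; North Co. would get 11.
- Loc3: South Co. compares 8, 3, 3 and picks Uptown; North Co. would get 10.
- Loc4: South Co. compares 4, 6, 3 and picks Midtown; North Co. would get 3.
Among 9, 11, 10, 3, the best is 11 at Loc2. Subgame-perfect outcome: (Loc2, Downtown) with payoffs (11, 15).
Under simultaneous play:
North Co.'s best replies: Uptown→Loc3; Midtown→Loc3; Downtown→Loc4.
South Co.'s best replies: Loc1→Downtown; Loc2→Downtown; Loc3→Uptown; Loc4→Midtown.
The unique mutual best reply is (Loc3, Uptown), giving (10, 8).
South Co. earns 15 sequentially versus 8 at the Nash outcome: better off.

better off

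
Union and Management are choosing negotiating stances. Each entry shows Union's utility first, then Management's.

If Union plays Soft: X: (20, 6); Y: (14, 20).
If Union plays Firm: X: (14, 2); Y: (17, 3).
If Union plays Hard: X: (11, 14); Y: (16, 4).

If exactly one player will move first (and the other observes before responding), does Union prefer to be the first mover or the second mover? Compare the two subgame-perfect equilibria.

If Union leads: Management's best replies are Soft→Y, Firm→Y, Hard→X; Union's induced payoffs 14, 17, 11; outcome (Firm, Y), payoffs (17, 3).
If Management leads: Union's best replies are X→Soft, Y→Firm; Management's induced payoffs 6, 3; outcome (Soft, X), payoffs (20, 6).
Union gets 17 moving first and 20 moving second, so Union prefers to move second.

second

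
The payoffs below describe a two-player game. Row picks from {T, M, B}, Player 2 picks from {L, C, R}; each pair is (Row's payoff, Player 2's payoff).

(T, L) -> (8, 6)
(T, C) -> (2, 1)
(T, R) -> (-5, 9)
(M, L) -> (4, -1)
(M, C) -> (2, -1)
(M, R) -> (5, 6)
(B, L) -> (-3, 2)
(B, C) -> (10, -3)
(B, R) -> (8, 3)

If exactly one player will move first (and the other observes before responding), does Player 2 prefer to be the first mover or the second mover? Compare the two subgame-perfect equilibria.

If Row leads: Player 2's best replies are T→R, M→R, B→R; Row's induced payoffs -5, 5, 8; outcome (B, R), payoffs (8, 3).
If Player 2 leads: Row's best replies are L→T, C→B, R→B; Player 2's induced payoffs 6, -3, 3; outcome (T, L), payoffs (8, 6).
Player 2 gets 6 moving first and 3 moving second, so Player 2 prefers to move first.

first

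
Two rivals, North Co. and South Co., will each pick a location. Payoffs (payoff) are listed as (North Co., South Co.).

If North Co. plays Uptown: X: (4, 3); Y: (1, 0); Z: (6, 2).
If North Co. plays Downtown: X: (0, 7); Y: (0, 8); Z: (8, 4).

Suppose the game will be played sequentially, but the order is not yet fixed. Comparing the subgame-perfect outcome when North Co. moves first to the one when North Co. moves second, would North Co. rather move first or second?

If North Co. leads: South Co.'s best replies are Uptown→X, Downtown→Y; North Co.'s induced payoffs 4, 0; outcome (Uptown, X), payoffs (4, 3).
If South Co. leads: North Co.'s best replies are X→Uptown, Y→Uptown, Z→Downtown; South Co.'s induced payoffs 3, 0, 4; outcome (Downtown, Z), payoffs (8, 4).
North Co. gets 4 moving first and 8 moving second, so North Co. prefers to move second.

second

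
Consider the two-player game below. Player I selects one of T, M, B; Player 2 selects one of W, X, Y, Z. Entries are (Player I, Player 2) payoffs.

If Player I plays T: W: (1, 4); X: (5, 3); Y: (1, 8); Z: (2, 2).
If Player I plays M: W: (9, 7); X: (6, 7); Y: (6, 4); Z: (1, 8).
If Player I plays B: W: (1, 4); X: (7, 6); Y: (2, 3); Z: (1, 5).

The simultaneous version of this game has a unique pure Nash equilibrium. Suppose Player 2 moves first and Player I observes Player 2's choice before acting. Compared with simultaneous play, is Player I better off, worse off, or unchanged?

Backward induction with Player 2 moving first.
- W → Player I plays M (best of 1, 9, 1); Player 2 gets 7.
- X → Player I plays B (best of 5, 6, 7); Player 2 gets 6.
- Y → Player I plays M (best of 1, 6, 2); Player 2 gets 4.
- Z → Player I plays T (best of 2, 1, 1); Player 2 gets 2.
Among 7, 6, 4, 2, the best is 7 at W. Subgame-perfect outcome: (M, W) with payoffs (9, 7).
Under simultaneous play:
Player I's best replies: W→M; X→B; Y→M; Z→T.
Player 2's best replies: T→Y; M→Z; B→X.
The unique mutual best reply is (B, X), giving (7, 6).
Player I earns 9 sequentially versus 7 at the Nash outcome: better off.

better off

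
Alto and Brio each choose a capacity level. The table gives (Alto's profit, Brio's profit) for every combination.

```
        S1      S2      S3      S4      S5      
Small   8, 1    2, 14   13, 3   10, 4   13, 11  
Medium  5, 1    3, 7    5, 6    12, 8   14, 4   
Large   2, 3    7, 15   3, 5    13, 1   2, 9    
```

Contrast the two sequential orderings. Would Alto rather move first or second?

first

If Alto leads: Brio's best replies are Small→S2, Medium→S4, Large→S2; Alto's induced payoffs 2, 12, 7; outcome (Medium, S4), payoffs (12, 8).
If Brio leads: Alto's best replies are S1→Small, S2→Large, S3→Small, S4→Large, S5→Medium; Brio's induced payoffs 1, 15, 3, 1, 4; outcome (Large, S2), payoffs (7, 15).
Alto gets 12 moving first and 7 moving second, so Alto prefers to move first.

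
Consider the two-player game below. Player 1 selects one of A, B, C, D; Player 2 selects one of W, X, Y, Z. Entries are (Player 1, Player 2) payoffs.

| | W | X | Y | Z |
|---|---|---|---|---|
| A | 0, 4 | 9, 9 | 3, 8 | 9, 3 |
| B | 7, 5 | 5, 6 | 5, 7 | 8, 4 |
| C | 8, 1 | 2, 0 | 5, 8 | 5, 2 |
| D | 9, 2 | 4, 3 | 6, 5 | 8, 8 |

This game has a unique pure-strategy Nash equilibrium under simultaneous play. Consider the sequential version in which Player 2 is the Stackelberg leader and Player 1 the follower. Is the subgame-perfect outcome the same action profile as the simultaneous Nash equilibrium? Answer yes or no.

yes

Player 1 best-responds to each possible Player 2 move:
- W → Player 1 plays D (best of 0, 7, 8, 9); Player 2 gets 2.
- X → Player 1 plays A (best of 9, 5, 2, 4); Player 2 gets 9.
- Y → Player 1 plays D (best of 3, 5, 5, 6); Player 2 gets 5.
- Z → Player 1 plays A (best of 9, 8, 5, 8); Player 2 gets 3.
Player 2's induced payoffs are 2, 9, 5, 3, so Player 2 commits to X. Subgame-perfect outcome: (A, X) with payoffs (9, 9).
Under simultaneous play:
Player 1's best replies: W→D; X→A; Y→D; Z→A.
Player 2's best replies: A→X; B→Y; C→Y; D→Z.
Only (A, X) has each player best-responding; Nash payoffs (9, 9).
Sequential outcome (A, X) coincides with the Nash profile (A, X).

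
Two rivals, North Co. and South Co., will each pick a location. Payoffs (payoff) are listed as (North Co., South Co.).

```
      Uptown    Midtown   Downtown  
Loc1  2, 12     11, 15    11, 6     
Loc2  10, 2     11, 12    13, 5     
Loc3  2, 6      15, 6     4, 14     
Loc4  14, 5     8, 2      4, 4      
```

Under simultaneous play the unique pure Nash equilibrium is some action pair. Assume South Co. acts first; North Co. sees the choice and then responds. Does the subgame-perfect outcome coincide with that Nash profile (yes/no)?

Solve by backward induction (South Co. leads).
- Uptown: BR = Loc4, leader payoff 5.
- Midtown: BR = Loc3, leader payoff 6.
- Downtown: BR = Loc2, leader payoff 5.
Maximizing over 5, 6, 5, South Co. chooses Midtown. Subgame-perfect outcome: (Loc3, Midtown) with payoffs (15, 6).
Under simultaneous play:
North Co.'s best replies: Uptown→Loc4; Midtown→Loc3; Downtown→Loc2.
South Co.'s best replies: Loc1→Midtown; Loc2→Midtown; Loc3→Downtown; Loc4→Uptown.
Only (Loc4, Uptown) has each player best-responding; Nash payoffs (14, 5).
Sequential outcome (Loc3, Midtown) differs from the Nash profile (Loc4, Uptown).

no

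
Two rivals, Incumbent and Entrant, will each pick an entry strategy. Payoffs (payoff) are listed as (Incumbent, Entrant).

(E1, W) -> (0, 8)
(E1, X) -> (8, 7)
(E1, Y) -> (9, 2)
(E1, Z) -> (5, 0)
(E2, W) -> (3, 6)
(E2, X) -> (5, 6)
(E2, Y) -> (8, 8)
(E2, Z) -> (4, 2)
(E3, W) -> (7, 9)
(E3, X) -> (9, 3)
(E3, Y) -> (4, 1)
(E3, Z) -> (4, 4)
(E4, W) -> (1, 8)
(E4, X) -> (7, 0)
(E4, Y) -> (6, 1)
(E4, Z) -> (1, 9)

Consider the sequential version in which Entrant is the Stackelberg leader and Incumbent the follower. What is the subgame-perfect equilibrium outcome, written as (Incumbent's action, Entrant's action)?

Incumbent best-responds to each possible Entrant move:
- W: BR = E3, leader payoff 9.
- X: BR = E3, leader payoff 3.
- Y: BR = E1, leader payoff 2.
- Z: BR = E1, leader payoff 0.
Maximizing over 9, 3, 2, 0, Entrant chooses W. Subgame-perfect outcome: (E3, W) with payoffs (7, 9).

(E3, W)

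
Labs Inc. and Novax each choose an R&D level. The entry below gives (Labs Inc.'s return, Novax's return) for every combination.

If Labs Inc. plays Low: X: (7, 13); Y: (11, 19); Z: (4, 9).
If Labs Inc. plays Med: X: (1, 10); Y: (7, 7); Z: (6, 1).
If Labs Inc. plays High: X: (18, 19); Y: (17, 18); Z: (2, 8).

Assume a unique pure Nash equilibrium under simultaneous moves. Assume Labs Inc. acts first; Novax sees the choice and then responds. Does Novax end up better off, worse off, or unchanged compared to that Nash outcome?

Novax best-responds to each possible Labs Inc. move:
- Low: Novax compares 13, 19, 9 and picks Y; Labs Inc. would get 11.
- Med: Novax compares 10, 7, 1 and picks X; Labs Inc. would get 1.
- High: Novax compares 19, 18, 8 and picks X; Labs Inc. would get 18.
Among 11, 1, 18, the best is 18 at High. Subgame-perfect outcome: (High, X) with payoffs (18, 19).
Under simultaneous play:
Labs Inc.'s best replies: X→High; Y→High; Z→Med.
Novax's best replies: Low→Y; Med→X; High→X.
The unique mutual best reply is (High, X), giving (18, 19).
Novax earns 19 sequentially versus 19 at the Nash outcome: unchanged.

unchanged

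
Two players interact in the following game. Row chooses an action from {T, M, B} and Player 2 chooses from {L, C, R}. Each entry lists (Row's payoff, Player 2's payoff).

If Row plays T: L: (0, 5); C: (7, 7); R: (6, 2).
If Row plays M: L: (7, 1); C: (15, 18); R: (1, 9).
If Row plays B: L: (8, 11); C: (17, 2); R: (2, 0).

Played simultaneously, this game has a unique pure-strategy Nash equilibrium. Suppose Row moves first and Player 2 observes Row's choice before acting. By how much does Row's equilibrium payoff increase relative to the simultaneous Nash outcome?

Work backward from Player 2's decision.
- T → Player 2 plays C (best of 5, 7, 2); Row gets 7.
- M → Player 2 plays C (best of 1, 18, 9); Row gets 15.
- B → Player 2 plays L (best of 11, 2, 0); Row gets 8.
Among 7, 15, 8, the best is 15 at M. Subgame-perfect outcome: (M, C) with payoffs (15, 18).
Now find the simultaneous Nash equilibrium.
Row's best replies: L→B; C→B; R→T.
Player 2's best replies: T→C; M→C; B→L.
Only (B, L) has each player best-responding; Nash payoffs (8, 11).
Row's commitment gain: 15 − 8 = 7.

7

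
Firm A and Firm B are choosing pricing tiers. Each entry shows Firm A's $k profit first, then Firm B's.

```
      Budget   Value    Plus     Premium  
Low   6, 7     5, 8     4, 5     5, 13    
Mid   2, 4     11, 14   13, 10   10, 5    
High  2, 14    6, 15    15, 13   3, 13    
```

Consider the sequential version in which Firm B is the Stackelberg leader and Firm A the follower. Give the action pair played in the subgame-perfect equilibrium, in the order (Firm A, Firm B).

(Mid, Value)

Solve by backward induction (Firm B leads).
- Budget: Firm A compares 6, 2, 2 and picks Low; Firm B would get 7.
- Value: Firm A compares 5, 11, 6 and picks Mid; Firm B would get 14.
- Plus: Firm A compares 4, 13, 15 and picks High; Firm B would get 13.
- Premium: Firm A compares 5, 10, 3 and picks Mid; Firm B would get 5.
Among 7, 14, 13, 5, the best is 14 at Value. Subgame-perfect outcome: (Mid, Value) with payoffs (11, 14).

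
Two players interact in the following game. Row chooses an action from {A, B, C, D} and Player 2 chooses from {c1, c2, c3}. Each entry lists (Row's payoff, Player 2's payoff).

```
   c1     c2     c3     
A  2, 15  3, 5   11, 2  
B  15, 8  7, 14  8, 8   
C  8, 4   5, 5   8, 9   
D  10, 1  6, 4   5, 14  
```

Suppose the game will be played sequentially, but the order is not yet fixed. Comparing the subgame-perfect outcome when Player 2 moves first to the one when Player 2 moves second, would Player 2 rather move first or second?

first

If Row leads: Player 2's best replies are A→c1, B→c2, C→c3, D→c3; Row's induced payoffs 2, 7, 8, 5; outcome (C, c3), payoffs (8, 9).
If Player 2 leads: Row's best replies are c1→B, c2→B, c3→A; Player 2's induced payoffs 8, 14, 2; outcome (B, c2), payoffs (7, 14).
Player 2 gets 14 moving first and 9 moving second, so Player 2 prefers to move first.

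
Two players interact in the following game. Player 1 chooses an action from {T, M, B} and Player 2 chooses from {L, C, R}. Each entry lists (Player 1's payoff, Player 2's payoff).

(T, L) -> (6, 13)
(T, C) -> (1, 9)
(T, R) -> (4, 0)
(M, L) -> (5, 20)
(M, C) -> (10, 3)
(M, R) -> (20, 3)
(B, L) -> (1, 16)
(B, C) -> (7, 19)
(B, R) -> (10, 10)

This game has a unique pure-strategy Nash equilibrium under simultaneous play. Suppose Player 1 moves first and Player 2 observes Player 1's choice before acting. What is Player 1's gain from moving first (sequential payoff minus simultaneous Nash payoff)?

Player 2 best-responds to each possible Player 1 move:
- T: BR = L, leader payoff 6.
- M: BR = L, leader payoff 5.
- B: BR = C, leader payoff 7.
Among 6, 5, 7, the best is 7 at B. Subgame-perfect outcome: (B, C) with payoffs (7, 19).
For the simultaneous game, intersect best replies.
Player 1's best replies: L→T; C→M; R→M.
Player 2's best replies: T→L; M→L; B→C.
The unique mutual best reply is (T, L), giving (6, 13).
Player 1's commitment gain: 7 − 6 = 1.

1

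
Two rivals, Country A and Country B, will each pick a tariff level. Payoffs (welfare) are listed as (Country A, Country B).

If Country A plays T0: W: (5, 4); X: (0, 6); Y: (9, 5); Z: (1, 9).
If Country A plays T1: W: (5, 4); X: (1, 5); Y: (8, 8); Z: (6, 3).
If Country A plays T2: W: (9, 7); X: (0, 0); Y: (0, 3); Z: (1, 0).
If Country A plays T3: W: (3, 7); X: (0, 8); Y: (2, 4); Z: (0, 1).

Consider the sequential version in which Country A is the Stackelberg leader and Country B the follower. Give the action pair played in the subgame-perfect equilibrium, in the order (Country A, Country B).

Country B best-responds to each possible Country A move:
- T0: Country B compares 4, 6, 5, 9 and picks Z; Country A would get 1.
- T1: Country B compares 4, 5, 8, 3 and picks Y; Country A would get 8.
- T2: Country B compares 7, 0, 3, 0 and picks W; Country A would get 9.
- T3: Country B compares 7, 8, 4, 1 and picks X; Country A would get 0.
Country A's induced payoffs are 1, 8, 9, 0, so Country A commits to T2. Subgame-perfect outcome: (T2, W) with payoffs (9, 7).

(T2, W)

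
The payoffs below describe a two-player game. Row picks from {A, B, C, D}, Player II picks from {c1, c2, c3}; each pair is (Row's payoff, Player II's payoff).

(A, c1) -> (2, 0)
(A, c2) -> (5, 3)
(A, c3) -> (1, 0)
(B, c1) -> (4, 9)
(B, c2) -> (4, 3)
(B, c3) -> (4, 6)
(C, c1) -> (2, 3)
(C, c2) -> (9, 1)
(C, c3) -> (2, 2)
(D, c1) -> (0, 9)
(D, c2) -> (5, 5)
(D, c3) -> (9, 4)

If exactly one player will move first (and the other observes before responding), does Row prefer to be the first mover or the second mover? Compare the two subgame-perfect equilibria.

If Row leads: Player II's best replies are A→c2, B→c1, C→c1, D→c1; Row's induced payoffs 5, 4, 2, 0; outcome (A, c2), payoffs (5, 3).
If Player II leads: Row's best replies are c1→B, c2→C, c3→D; Player II's induced payoffs 9, 1, 4; outcome (B, c1), payoffs (4, 9).
Row gets 5 moving first and 4 moving second, so Row prefers to move first.

first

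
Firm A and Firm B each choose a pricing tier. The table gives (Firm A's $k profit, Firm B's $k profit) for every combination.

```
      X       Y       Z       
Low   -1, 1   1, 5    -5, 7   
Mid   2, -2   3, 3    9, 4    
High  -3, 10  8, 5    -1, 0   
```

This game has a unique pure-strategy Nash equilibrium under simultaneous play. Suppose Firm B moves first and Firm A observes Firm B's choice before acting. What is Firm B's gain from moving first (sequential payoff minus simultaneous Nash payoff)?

1

Firm A best-responds to each possible Firm B move:
- X: BR = Mid, leader payoff -2.
- Y: BR = High, leader payoff 5.
- Z: BR = Mid, leader payoff 4.
Among -2, 5, 4, the best is 5 at Y. Subgame-perfect outcome: (High, Y) with payoffs (8, 5).
Now find the simultaneous Nash equilibrium.
Firm A's best replies: X→Mid; Y→High; Z→Mid.
Firm B's best replies: Low→Z; Mid→Z; High→X.
Only (Mid, Z) has each player best-responding; Nash payoffs (9, 4).
Firm B's commitment gain: 5 − 4 = 1.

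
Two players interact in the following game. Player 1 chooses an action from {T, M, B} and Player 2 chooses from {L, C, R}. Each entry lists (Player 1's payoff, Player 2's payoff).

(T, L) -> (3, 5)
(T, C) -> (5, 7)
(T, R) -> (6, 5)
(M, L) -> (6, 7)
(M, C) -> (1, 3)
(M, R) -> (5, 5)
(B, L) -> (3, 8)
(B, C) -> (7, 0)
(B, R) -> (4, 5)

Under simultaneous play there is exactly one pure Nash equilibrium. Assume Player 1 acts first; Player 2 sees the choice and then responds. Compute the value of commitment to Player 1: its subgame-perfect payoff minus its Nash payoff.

Solve by backward induction (Player 1 leads).
- T: Player 2 compares 5, 7, 5 and picks C; Player 1 would get 5.
- M: Player 2 compares 7, 3, 5 and picks L; Player 1 would get 6.
- B: Player 2 compares 8, 0, 5 and picks L; Player 1 would get 3.
Player 1's induced payoffs are 5, 6, 3, so Player 1 commits to M. Subgame-perfect outcome: (M, L) with payoffs (6, 7).
Now find the simultaneous Nash equilibrium.
Player 1's best replies: L→M; C→B; R→T.
Player 2's best replies: T→C; M→L; B→L.
The unique mutual best reply is (M, L), giving (6, 7).
Player 1's commitment gain: 6 − 6 = 0.

0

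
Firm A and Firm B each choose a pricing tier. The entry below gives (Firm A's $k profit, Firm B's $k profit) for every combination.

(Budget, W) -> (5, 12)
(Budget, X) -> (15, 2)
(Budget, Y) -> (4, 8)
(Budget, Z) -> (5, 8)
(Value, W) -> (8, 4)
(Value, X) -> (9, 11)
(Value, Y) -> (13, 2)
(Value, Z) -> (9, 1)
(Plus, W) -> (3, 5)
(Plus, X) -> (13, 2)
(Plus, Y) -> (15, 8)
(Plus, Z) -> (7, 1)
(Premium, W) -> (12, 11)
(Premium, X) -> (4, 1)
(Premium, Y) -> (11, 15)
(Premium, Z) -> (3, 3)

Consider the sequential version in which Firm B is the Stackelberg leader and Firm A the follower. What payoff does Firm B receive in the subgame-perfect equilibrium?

11

Firm A best-responds to each possible Firm B move:
- W: BR = Premium, leader payoff 11.
- X: BR = Budget, leader payoff 2.
- Y: BR = Plus, leader payoff 8.
- Z: BR = Value, leader payoff 1.
Firm B's induced payoffs are 11, 2, 8, 1, so Firm B commits to W. Subgame-perfect outcome: (Premium, W) with payoffs (12, 11).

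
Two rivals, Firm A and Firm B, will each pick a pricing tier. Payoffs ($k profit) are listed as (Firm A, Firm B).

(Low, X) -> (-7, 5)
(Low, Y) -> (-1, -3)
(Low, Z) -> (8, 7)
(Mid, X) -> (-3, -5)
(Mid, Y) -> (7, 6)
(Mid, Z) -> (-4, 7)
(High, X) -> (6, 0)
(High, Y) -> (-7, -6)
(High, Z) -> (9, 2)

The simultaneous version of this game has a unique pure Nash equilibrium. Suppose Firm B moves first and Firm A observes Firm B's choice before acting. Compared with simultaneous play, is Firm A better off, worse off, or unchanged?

worse off

Work backward from Firm A's decision.
- X: Firm A compares -7, -3, 6 and picks High; Firm B would get 0.
- Y: Firm A compares -1, 7, -7 and picks Mid; Firm B would get 6.
- Z: Firm A compares 8, -4, 9 and picks High; Firm B would get 2.
Maximizing over 0, 6, 2, Firm B chooses Y. Subgame-perfect outcome: (Mid, Y) with payoffs (7, 6).
For the simultaneous game, intersect best replies.
Firm A's best replies: X→High; Y→Mid; Z→High.
Firm B's best replies: Low→Z; Mid→Z; High→Z.
The unique mutual best reply is (High, Z), giving (9, 2).
Firm A earns 7 sequentially versus 9 at the Nash outcome: worse off.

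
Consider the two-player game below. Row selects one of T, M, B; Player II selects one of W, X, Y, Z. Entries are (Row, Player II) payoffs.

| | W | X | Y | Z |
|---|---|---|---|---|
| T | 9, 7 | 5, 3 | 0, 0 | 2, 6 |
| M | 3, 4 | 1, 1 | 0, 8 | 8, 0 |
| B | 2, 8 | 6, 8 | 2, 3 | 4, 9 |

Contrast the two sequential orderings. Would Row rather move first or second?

If Row leads: Player II's best replies are T→W, M→Y, B→Z; Row's induced payoffs 9, 0, 4; outcome (T, W), payoffs (9, 7).
If Player II leads: Row's best replies are W→T, X→B, Y→B, Z→M; Player II's induced payoffs 7, 8, 3, 0; outcome (B, X), payoffs (6, 8).
Row gets 9 moving first and 6 moving second, so Row prefers to move first.

first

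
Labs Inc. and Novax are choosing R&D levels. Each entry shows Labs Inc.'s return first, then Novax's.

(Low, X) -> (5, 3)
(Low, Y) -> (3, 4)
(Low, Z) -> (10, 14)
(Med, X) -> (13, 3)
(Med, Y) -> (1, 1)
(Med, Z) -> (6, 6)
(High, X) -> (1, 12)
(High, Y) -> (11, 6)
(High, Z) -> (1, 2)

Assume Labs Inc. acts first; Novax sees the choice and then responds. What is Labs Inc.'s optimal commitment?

Low

Work backward from Novax's decision.
- Low: BR = Z, leader payoff 10.
- Med: BR = Z, leader payoff 6.
- High: BR = X, leader payoff 1.
Among 10, 6, 1, the best is 10 at Low. Subgame-perfect outcome: (Low, Z) with payoffs (10, 14).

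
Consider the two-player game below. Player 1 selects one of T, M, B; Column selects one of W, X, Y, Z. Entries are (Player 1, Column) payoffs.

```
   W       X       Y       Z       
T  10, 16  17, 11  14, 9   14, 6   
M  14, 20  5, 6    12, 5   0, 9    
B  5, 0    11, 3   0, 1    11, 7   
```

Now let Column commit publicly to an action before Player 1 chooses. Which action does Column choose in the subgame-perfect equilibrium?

Solve by backward induction (Column leads).
- W: Player 1 compares 10, 14, 5 and picks M; Column would get 20.
- X: Player 1 compares 17, 5, 11 and picks T; Column would get 11.
- Y: Player 1 compares 14, 12, 0 and picks T; Column would get 9.
- Z: Player 1 compares 14, 0, 11 and picks T; Column would get 6.
Among 20, 11, 9, 6, the best is 20 at W. Subgame-perfect outcome: (M, W) with payoffs (14, 20).

W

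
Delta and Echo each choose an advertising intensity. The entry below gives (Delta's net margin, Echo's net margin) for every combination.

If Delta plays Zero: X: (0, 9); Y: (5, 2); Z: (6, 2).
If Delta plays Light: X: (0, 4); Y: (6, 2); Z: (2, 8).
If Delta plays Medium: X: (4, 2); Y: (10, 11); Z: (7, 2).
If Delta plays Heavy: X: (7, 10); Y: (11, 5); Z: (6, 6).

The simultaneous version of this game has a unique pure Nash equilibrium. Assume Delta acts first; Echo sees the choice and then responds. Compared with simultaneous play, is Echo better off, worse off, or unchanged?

Work backward from Echo's decision.
- Zero: Echo compares 9, 2, 2 and picks X; Delta would get 0.
- Light: Echo compares 4, 2, 8 and picks Z; Delta would get 2.
- Medium: Echo compares 2, 11, 2 and picks Y; Delta would get 10.
- Heavy: Echo compares 10, 5, 6 and picks X; Delta would get 7.
Maximizing over 0, 2, 10, 7, Delta chooses Medium. Subgame-perfect outcome: (Medium, Y) with payoffs (10, 11).
For the simultaneous game, intersect best replies.
Delta's best replies: X→Heavy; Y→Heavy; Z→Medium.
Echo's best replies: Zero→X; Light→Z; Medium→Y; Heavy→X.
The unique mutual best reply is (Heavy, X), giving (7, 10).
Echo earns 11 sequentially versus 10 at the Nash outcome: better off.

better off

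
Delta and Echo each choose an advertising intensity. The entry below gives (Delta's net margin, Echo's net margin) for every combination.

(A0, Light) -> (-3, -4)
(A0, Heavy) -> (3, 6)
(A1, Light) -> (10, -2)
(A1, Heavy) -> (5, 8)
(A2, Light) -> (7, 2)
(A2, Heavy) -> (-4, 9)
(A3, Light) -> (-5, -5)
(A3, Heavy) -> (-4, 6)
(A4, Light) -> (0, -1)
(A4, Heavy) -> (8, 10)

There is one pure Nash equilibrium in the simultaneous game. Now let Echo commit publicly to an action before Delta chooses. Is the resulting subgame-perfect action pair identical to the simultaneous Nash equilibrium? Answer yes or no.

yes

Solve by backward induction (Echo leads).
- Light: Delta compares -3, 10, 7, -5, 0 and picks A1; Echo would get -2.
- Heavy: Delta compares 3, 5, -4, -4, 8 and picks A4; Echo would get 10.
Among -2, 10, the best is 10 at Heavy. Subgame-perfect outcome: (A4, Heavy) with payoffs (8, 10).
Under simultaneous play:
Delta's best replies: Light→A1; Heavy→A4.
Echo's best replies: A0→Heavy; A1→Heavy; A2→Heavy; A3→Heavy; A4→Heavy.
The unique mutual best reply is (A4, Heavy), giving (8, 10).
Sequential outcome (A4, Heavy) coincides with the Nash profile (A4, Heavy).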